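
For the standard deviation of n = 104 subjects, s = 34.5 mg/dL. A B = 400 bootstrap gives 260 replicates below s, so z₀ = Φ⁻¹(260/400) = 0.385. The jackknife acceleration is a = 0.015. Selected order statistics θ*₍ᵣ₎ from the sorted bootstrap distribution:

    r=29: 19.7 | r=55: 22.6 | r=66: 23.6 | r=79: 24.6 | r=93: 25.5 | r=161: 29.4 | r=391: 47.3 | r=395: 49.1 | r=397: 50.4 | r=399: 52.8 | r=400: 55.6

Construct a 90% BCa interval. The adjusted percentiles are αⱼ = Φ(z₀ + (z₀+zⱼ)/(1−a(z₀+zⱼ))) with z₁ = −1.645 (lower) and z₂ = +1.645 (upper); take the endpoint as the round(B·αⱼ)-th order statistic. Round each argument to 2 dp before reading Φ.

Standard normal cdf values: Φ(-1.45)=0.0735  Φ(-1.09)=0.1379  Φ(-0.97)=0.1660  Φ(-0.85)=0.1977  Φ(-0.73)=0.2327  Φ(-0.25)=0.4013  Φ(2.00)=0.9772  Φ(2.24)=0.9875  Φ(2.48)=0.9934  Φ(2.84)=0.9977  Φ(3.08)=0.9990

Lower: z₀ + z₁ = 0.385 + (-1.645) = -1.260; 1 − a(z₀+z₁) = 1 − (0.015)(-1.260) = 1.0189; argument = 0.385 + (-1.260)/1.0189 = -0.8516 → -0.85.
α₁ = Φ(-0.85) = 0.1977; rank = round(400 × 0.1977) = 79; θ*₍79₎ = 24.6.
Upper: z₀ + z₂ = 2.030; 1 − a(z₀+z₂) = 0.9696; argument = 2.4788 → 2.48; α₂ = 0.9934; rank = 397; θ*₍397₎ = 50.4.

(24.6, 50.4)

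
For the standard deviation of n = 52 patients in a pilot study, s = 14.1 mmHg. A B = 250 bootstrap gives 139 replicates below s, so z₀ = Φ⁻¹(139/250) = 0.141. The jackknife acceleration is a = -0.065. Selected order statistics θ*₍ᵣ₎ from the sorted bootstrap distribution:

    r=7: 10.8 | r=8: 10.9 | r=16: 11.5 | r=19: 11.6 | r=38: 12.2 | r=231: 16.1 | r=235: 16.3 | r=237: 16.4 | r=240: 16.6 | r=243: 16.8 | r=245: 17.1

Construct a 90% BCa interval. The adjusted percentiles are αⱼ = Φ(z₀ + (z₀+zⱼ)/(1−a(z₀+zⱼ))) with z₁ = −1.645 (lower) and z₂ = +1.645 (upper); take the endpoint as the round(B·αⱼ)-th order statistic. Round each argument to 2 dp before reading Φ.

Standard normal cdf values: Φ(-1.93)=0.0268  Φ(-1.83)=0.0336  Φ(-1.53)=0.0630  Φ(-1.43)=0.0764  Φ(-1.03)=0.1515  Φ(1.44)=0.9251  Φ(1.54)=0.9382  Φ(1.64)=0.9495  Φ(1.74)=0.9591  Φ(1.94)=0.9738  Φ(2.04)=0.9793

Lower: z₀ + z₁ = 0.141 + (-1.645) = -1.504; 1 − a(z₀+z₁) = 1 − (-0.065)(-1.504) = 0.9022; argument = 0.141 + (-1.504)/0.9022 = -1.5260 → -1.53.
α₁ = Φ(-1.53) = 0.0630; rank = round(250 × 0.0630) = 16; θ*₍16₎ = 11.5.
Upper: z₀ + z₂ = 1.786; 1 − a(z₀+z₂) = 1.1161; argument = 1.7412 → 1.74; α₂ = 0.9591; rank = 240; θ*₍240₎ = 16.6.

(11.5, 16.6)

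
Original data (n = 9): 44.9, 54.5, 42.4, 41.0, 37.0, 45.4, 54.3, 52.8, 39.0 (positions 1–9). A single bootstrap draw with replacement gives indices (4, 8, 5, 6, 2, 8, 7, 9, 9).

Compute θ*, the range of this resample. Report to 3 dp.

Resample values: 41.0, 52.8, 37.0, 45.4, 54.5, 52.8, 54.3, 39.0, 39.0.
Range = 54.5 − 37.0 = 17.500

θ* = 17.500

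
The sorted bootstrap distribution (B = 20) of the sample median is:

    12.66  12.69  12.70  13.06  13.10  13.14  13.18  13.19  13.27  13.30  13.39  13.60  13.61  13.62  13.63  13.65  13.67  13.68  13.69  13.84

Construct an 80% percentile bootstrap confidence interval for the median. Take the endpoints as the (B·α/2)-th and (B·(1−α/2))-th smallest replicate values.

α = 0.20; lower rank = 20 × 0.100 = 2; upper rank = 20 × 0.900 = 18.
The 2nd smallest replicate is 12.69; the 18th is 13.68.

(12.69, 13.68)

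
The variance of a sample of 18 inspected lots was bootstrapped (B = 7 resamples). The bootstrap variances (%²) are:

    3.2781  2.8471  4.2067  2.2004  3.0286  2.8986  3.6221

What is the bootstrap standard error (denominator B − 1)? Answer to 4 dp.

SE* = 0.6360

Bootstrap SE is the standard deviation of the 7 replicate variances.
Mean of replicates: (3.2781 + 2.8471 + 4.2067 + 2.2004 + 3.0286 + 2.8986 + 3.6221) / 7 = 22.08160 / 7 = 3.15451
Sum of squared deviations: (+0.12359)² + (−0.30741)² + (+1.05219)² + (−0.95411)² + (−0.12591)² + (−0.25591)² + (+0.46759)² = 2.42719
Variance = 2.42719 / 6 = 0.40453
SE* = √0.40453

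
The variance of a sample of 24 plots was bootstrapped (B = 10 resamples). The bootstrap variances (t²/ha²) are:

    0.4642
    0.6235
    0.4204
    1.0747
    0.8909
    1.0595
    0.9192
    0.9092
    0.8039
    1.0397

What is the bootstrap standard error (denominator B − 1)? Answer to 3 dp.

Bootstrap SE is the standard deviation of the 10 replicate variances.
Mean of replicates: (0.4642 + 0.6235 + 0.4204 + 1.0747 + 0.8909 + 1.0595 + 0.9192 + 0.9092 + 0.8039 + 1.0397) / 10 = 8.20520 / 10 = 0.82052
Sum of squared deviations: (−0.35632)² + (−0.19702)² + (−0.40012)² + (+0.25418)² + (+0.07038)² + (+0.23898)² + (+0.09868)² + (+0.08868)² + (−0.01662)² + (+0.21918)² = 0.51847
Variance = 0.51847 / 9 = 0.05761
SE* = √0.05761

SE* = 0.240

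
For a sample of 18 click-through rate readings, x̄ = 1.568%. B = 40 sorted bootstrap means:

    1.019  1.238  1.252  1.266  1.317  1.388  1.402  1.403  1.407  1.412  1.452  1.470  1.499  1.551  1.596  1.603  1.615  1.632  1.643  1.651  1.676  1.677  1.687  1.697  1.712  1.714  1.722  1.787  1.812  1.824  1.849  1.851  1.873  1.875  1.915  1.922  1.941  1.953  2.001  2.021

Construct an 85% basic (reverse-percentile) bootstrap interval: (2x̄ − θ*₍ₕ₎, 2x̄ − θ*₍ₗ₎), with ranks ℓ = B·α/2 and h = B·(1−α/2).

Percentile endpoints at ranks 3 and 37: θ*₍3₎ = 1.252, θ*₍37₎ = 1.941.
Basic interval reflects these around x̄:
  lower = 2 × 1.568 − 1.941 = 1.195
  upper = 2 × 1.568 − 1.252 = 1.884

(1.195, 1.884)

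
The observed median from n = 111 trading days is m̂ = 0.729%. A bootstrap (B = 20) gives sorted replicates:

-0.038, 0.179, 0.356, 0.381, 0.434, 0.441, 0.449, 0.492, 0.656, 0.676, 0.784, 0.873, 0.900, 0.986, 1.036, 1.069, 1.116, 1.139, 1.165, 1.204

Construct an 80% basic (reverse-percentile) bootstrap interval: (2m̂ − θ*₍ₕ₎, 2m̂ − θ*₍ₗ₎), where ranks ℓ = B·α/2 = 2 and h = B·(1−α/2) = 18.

(0.319, 1.279)

Percentile endpoints at ranks 2 and 18: θ*₍2₎ = 0.179, θ*₍18₎ = 1.139.
Basic interval reflects these around m̂:
  lower = 2 × 0.729 − 1.139 = 0.319
  upper = 2 × 0.729 − 0.179 = 1.279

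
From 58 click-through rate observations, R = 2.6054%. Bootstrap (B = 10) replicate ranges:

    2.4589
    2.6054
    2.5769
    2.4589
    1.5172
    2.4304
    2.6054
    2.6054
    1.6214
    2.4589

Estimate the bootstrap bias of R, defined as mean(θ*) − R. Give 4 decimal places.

bias = −0.2715

mean(θ*) = (2.4589 + 2.6054 + 2.5769 + 2.4589 + 1.5172 + 2.4304 + 2.6054 + 2.6054 + 1.6214 + 2.4589) / 10 = 2.33388
bias = 2.33388 − 2.6054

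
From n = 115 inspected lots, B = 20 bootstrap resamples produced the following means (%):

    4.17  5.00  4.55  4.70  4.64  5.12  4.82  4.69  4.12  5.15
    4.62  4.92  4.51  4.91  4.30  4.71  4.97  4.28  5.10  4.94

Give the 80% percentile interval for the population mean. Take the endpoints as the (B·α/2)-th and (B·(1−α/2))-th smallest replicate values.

Sorted replicates: 4.12, 4.17, 4.28, 4.30, 4.51, 4.55, 4.62, 4.64, 4.69, 4.70, 4.71, 4.82, 4.91, 4.92, 4.94, 4.97, 5.00, 5.10, 5.12, 5.15
α = 0.20; lower rank = 20 × 0.100 = 2; upper rank = 20 × 0.900 = 18.
The 2nd smallest replicate is 4.17; the 18th is 5.10.

(4.17, 5.10)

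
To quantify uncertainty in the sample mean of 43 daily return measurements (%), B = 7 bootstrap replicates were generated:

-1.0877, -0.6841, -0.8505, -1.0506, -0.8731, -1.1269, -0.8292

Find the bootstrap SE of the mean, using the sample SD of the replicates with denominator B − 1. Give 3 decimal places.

SE* = 0.162

Bootstrap SE is the standard deviation of the 7 replicate means.
Mean of replicates: ((-1.0877) + (-0.6841) + (-0.8505) + (-1.0506) + (-0.8731) + (-1.1269) + (-0.8292)) / 7 = -6.50210 / 7 = -0.92887
Sum of squared deviations: (−0.15883)² + (+0.24477)² + (+0.07837)² + (−0.12173)² + (+0.05577)² + (−0.19803)² + (+0.09967)² = 0.15836
Variance = 0.15836 / 6 = 0.02639
SE* = √0.02639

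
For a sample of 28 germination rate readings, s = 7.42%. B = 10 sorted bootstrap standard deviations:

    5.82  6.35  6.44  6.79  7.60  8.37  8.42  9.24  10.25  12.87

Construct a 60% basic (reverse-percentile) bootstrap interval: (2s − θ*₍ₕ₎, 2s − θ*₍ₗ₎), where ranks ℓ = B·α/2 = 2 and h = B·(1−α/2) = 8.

(5.60, 8.49)

Percentile endpoints at ranks 2 and 8: θ*₍2₎ = 6.35, θ*₍8₎ = 9.24.
Basic interval reflects these around s:
  lower = 2 × 7.42 − 9.24 = 5.60
  upper = 2 × 7.42 − 6.35 = 8.49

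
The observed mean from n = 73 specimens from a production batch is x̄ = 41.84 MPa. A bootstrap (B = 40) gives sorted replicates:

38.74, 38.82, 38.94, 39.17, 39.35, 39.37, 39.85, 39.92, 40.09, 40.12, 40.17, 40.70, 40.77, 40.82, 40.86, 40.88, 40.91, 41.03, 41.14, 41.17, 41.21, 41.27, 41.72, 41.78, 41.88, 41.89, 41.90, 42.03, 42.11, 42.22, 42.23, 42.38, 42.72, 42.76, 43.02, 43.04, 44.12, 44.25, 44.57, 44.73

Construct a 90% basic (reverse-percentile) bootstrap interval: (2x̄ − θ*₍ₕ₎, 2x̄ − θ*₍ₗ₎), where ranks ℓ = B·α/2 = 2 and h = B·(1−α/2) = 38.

Percentile endpoints at ranks 2 and 38: θ*₍2₎ = 38.82, θ*₍38₎ = 44.25.
Basic interval reflects these around x̄:
  lower = 2 × 41.84 − 44.25 = 39.43
  upper = 2 × 41.84 − 38.82 = 44.86

(39.43, 44.86)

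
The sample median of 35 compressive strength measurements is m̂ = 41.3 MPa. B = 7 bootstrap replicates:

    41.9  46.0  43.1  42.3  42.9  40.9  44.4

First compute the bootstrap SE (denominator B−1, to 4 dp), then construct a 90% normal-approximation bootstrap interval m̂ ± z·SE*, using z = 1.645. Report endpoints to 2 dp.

(38.53, 44.07)

Mean of replicates = 43.0714; sum of squared deviations = 17.0543; SE* = √(17.0543/6) = 1.6859
Margin = 1.645 × 1.6859 = 2.773
Interval: 41.3 ± 2.773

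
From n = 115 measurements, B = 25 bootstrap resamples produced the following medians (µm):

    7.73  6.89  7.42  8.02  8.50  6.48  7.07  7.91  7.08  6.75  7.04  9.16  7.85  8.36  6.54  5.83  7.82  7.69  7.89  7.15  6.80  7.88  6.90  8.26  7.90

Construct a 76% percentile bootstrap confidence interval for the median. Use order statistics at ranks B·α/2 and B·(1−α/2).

Sorted replicates: 5.83, 6.48, 6.54, 6.75, 6.80, 6.89, 6.90, 7.04, 7.07, 7.08, 7.15, 7.42, 7.69, 7.73, 7.82, 7.85, 7.88, 7.89, 7.90, 7.91, 8.02, 8.26, 8.36, 8.50, 9.16
α = 0.24; lower rank = 25 × 0.120 = 3; upper rank = 25 × 0.880 = 22.
The 3rd smallest replicate is 6.54; the 22nd is 8.26.

(6.54, 8.26)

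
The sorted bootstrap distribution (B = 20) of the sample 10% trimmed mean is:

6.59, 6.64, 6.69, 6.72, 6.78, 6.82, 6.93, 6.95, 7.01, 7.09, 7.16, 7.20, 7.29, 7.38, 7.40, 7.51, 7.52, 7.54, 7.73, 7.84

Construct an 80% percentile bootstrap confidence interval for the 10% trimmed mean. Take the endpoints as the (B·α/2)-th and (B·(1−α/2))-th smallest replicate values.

(6.64, 7.54)

α = 0.20; lower rank = 20 × 0.100 = 2; upper rank = 20 × 0.900 = 18.
The 2nd smallest replicate is 6.64; the 18th is 7.54.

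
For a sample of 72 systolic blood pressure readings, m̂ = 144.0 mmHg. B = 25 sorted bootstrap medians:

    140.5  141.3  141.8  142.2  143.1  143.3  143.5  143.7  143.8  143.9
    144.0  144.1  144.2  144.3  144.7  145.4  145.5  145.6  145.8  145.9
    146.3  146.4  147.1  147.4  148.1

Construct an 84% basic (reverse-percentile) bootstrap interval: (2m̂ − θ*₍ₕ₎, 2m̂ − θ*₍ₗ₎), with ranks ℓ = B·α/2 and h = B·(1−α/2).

Percentile endpoints at ranks 2 and 23: θ*₍2₎ = 141.3, θ*₍23₎ = 147.1.
Basic interval reflects these around m̂:
  lower = 2 × 144.0 − 147.1 = 140.9
  upper = 2 × 144.0 − 141.3 = 146.7

(140.9, 146.7)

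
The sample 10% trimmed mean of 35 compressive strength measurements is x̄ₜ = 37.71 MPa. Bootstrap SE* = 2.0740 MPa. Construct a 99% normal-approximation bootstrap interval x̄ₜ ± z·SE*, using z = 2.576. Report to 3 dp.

Margin = 2.576 × 2.0740 = 5.3426
Interval: 37.71 ± 5.3426

(32.367, 43.053)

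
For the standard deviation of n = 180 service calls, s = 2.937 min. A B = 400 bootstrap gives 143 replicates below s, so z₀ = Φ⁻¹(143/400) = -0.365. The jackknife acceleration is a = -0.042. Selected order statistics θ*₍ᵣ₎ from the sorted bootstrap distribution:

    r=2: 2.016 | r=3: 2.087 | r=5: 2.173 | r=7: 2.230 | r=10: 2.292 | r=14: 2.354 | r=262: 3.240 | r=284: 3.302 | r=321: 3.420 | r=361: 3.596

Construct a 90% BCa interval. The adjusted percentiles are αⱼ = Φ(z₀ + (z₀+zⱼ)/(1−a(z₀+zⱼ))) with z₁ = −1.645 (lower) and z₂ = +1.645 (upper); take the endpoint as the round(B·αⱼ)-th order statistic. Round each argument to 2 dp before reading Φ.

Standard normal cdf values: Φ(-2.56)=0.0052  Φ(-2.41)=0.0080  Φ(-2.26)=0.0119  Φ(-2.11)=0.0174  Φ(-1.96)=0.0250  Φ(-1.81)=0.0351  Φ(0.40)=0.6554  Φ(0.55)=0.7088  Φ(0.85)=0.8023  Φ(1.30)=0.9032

Lower: z₀ + z₁ = -0.365 + (-1.645) = -2.010; 1 − a(z₀+z₁) = 1 − (-0.042)(-2.010) = 0.9156; argument = -0.365 + (-2.010)/0.9156 = -2.5603 → -2.56.
α₁ = Φ(-2.56) = 0.0052; rank = round(400 × 0.0052) = 2; θ*₍2₎ = 2.016.
Upper: z₀ + z₂ = 1.280; 1 − a(z₀+z₂) = 1.0538; argument = 0.8497 → 0.85; α₂ = 0.8023; rank = 321; θ*₍321₎ = 3.420.

(2.016, 3.420)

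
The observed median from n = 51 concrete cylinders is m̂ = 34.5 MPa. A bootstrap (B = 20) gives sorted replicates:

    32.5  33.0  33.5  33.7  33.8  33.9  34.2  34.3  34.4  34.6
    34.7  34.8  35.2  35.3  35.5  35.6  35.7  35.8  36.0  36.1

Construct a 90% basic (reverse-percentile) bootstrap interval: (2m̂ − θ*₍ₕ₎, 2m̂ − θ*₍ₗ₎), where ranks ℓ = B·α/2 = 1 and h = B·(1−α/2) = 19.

Percentile endpoints at ranks 1 and 19: θ*₍1₎ = 32.5, θ*₍19₎ = 36.0.
Basic interval reflects these around m̂:
  lower = 2 × 34.5 − 36.0 = 33.0
  upper = 2 × 34.5 − 32.5 = 36.5

(33.0, 36.5)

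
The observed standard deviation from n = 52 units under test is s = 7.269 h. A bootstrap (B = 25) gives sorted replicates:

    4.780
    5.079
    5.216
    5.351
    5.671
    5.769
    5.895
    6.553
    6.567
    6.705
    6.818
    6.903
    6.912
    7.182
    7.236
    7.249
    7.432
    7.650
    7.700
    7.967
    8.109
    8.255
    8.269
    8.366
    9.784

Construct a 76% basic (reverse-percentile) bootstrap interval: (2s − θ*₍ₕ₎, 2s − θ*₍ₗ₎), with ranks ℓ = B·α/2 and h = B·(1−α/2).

(6.283, 9.322)

Percentile endpoints at ranks 3 and 22: θ*₍3₎ = 5.216, θ*₍22₎ = 8.255.
Basic interval reflects these around s:
  lower = 2 × 7.269 − 8.255 = 6.283
  upper = 2 × 7.269 − 5.216 = 9.322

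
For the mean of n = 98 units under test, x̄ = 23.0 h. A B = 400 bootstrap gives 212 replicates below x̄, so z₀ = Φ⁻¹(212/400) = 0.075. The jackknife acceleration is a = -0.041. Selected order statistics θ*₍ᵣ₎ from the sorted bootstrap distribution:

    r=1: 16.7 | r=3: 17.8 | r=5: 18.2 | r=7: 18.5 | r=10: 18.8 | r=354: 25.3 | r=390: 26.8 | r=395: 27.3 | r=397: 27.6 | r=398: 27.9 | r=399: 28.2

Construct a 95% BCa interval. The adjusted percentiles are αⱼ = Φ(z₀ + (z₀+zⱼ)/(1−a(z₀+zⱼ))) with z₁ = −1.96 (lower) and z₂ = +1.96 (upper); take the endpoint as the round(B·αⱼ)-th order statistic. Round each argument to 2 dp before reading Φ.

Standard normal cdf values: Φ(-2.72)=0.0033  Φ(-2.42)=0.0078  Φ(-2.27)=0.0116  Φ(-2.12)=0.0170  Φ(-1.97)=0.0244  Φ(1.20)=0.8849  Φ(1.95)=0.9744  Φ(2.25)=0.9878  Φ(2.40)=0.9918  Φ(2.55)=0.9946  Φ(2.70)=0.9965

Lower: z₀ + z₁ = 0.075 + (-1.960) = -1.885; 1 − a(z₀+z₁) = 1 − (-0.041)(-1.885) = 0.9227; argument = 0.075 + (-1.885)/0.9227 = -1.9679 → -1.97.
α₁ = Φ(-1.97) = 0.0244; rank = round(400 × 0.0244) = 10; θ*₍10₎ = 18.8.
Upper: z₀ + z₂ = 2.035; 1 − a(z₀+z₂) = 1.0834; argument = 1.9533 → 1.95; α₂ = 0.9744; rank = 390; θ*₍390₎ = 26.8.

(18.8, 26.8)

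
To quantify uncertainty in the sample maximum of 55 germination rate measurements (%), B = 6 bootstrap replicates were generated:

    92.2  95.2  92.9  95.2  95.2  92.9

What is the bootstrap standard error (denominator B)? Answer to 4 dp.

Bootstrap SE is the standard deviation of the 6 replicate maximums.
Mean of replicates: (92.2 + 95.2 + 92.9 + 95.2 + 95.2 + 92.9) / 6 = 563.60000 / 6 = 93.93333
Sum of squared deviations: (−1.73333)² + (+1.26667)² + (−1.03333)² + (+1.26667)² + (+1.26667)² + (−1.03333)² = 9.95333
Variance = 9.95333 / 6 = 1.65889
SE* = √1.65889

SE* = 1.2880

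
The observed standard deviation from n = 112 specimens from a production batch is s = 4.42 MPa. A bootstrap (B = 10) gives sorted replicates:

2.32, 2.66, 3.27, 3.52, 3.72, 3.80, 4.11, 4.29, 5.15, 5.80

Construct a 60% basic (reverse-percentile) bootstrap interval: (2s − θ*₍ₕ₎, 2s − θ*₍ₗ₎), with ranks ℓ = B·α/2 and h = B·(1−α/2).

Percentile endpoints at ranks 2 and 8: θ*₍2₎ = 2.66, θ*₍8₎ = 4.29.
Basic interval reflects these around s:
  lower = 2 × 4.42 − 4.29 = 4.55
  upper = 2 × 4.42 − 2.66 = 6.18

(4.55, 6.18)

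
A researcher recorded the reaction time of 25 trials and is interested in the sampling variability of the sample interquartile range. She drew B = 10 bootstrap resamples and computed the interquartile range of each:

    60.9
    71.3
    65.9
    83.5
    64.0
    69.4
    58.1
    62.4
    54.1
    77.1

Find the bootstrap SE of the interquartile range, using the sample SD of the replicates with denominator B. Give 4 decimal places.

SE* = 8.4358

Bootstrap SE is the standard deviation of the 10 replicate interquartile ranges.
Mean of replicates: (60.9 + 71.3 + 65.9 + 83.5 + 64.0 + 69.4 + 58.1 + 62.4 + 54.1 + 77.1) / 10 = 666.70000 / 10 = 66.67000
Sum of squared deviations: (−5.77000)² + (+4.63000)² + (−0.77000)² + (+16.83000)² + (−2.67000)² + (+2.73000)² + (−8.57000)² + (−4.27000)² + (−12.57000)² + (+10.43000)² = 711.62100
Variance = 711.62100 / 10 = 71.16210
SE* = √71.16210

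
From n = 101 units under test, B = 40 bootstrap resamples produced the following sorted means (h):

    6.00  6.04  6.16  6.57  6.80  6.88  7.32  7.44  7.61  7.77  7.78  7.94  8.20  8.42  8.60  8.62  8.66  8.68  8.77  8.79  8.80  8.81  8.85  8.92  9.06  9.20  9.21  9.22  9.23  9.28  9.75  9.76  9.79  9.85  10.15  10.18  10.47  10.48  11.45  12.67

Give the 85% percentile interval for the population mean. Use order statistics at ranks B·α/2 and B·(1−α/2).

(6.16, 10.47)

α = 0.15; lower rank = 40 × 0.075 = 3; upper rank = 40 × 0.925 = 37.
The 3rd smallest replicate is 6.16; the 37th is 10.47.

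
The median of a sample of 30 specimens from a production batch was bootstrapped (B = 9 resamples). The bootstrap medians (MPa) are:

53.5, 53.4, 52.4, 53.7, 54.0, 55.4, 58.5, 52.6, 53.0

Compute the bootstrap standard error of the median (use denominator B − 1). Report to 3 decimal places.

SE* = 1.884

Bootstrap SE is the standard deviation of the 9 replicate medians.
Mean of replicates: (53.5 + 53.4 + 52.4 + 53.7 + 54.0 + 55.4 + 58.5 + 52.6 + 53.0) / 9 = 486.5000 / 9 = 54.0556
Sum of squared deviations: (−0.5556)² + (−0.6556)² + (−1.6556)² + (−0.3556)² + (−0.0556)² + (+1.3444)² + (+4.4444)² + (−1.4556)² + (−1.0556)² = 28.4022
Variance = 28.4022 / 8 = 3.5503
SE* = √3.5503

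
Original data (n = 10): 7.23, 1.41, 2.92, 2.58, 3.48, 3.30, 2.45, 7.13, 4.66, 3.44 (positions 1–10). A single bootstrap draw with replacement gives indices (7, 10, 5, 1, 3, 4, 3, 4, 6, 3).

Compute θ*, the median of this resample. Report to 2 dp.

Resample values: 2.45, 3.44, 3.48, 7.23, 2.92, 2.58, 2.92, 2.58, 3.30, 2.92.
Sorted: 2.45, 2.58, 2.58, 2.92, 2.92, 2.92, 3.30, 3.44, 3.48, 7.23
Median = average of the two middle values = 2.92

θ* = 2.92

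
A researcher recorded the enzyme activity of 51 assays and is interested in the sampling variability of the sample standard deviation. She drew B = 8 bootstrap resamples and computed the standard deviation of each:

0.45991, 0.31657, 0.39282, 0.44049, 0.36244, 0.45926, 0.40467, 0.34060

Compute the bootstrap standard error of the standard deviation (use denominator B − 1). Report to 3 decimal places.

SE* = 0.054

Bootstrap SE is the standard deviation of the 8 replicate standard deviations.
Mean of replicates: (0.45991 + 0.31657 + 0.39282 + 0.44049 + 0.36244 + 0.45926 + 0.40467 + 0.34060) / 8 = 3.176760 / 8 = 0.397095
Sum of squared deviations: (+0.062815)² + (−0.080525)² + (−0.004275)² + (+0.043395)² + (−0.034655)² + (+0.062165)² + (+0.007575)² + (−0.056495)² = 0.020646
Variance = 0.020646 / 7 = 0.002949
SE* = √0.002949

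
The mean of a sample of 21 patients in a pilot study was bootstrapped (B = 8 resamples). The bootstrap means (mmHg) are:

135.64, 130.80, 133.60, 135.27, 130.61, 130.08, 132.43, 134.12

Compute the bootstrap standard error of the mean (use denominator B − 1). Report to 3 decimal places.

SE* = 2.167

Bootstrap SE is the standard deviation of the 8 replicate means.
Mean of replicates: (135.64 + 130.80 + 133.60 + 135.27 + 130.61 + 130.08 + 132.43 + 134.12) / 8 = 1062.5500 / 8 = 132.8187
Sum of squared deviations: (+2.8212)² + (−2.0187)² + (+0.7812)² + (+2.4513)² + (−2.2087)² + (−2.7387)² + (−0.3887)² + (+1.3013)² = 32.8775
Variance = 32.8775 / 7 = 4.6968
SE* = √4.6968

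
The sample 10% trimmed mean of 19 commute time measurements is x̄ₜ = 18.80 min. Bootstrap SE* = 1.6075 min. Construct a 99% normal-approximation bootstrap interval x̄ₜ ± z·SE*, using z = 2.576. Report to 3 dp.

Margin = 2.576 × 1.6075 = 4.1409
Interval: 18.80 ± 4.1409

(14.659, 22.941)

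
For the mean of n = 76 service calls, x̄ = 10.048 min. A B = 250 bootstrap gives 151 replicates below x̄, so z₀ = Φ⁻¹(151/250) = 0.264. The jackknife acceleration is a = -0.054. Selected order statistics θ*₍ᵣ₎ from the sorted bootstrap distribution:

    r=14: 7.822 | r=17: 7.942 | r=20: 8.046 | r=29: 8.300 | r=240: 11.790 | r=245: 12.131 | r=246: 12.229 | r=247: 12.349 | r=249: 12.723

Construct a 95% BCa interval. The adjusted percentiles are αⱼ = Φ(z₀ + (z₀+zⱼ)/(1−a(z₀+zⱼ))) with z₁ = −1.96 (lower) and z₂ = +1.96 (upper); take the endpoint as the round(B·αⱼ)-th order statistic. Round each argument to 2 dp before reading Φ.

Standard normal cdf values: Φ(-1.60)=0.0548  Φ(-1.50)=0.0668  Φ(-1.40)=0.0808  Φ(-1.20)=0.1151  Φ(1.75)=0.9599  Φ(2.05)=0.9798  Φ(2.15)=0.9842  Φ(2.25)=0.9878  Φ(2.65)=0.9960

Lower: z₀ + z₁ = 0.264 + (-1.960) = -1.696; 1 − a(z₀+z₁) = 1 − (-0.054)(-1.696) = 0.9084; argument = 0.264 + (-1.696)/0.9084 = -1.6030 → -1.60.
α₁ = Φ(-1.60) = 0.0548; rank = round(250 × 0.0548) = 14; θ*₍14₎ = 7.822.
Upper: z₀ + z₂ = 2.224; 1 − a(z₀+z₂) = 1.1201; argument = 2.2495 → 2.25; α₂ = 0.9878; rank = 247; θ*₍247₎ = 12.349.

(7.822, 12.349)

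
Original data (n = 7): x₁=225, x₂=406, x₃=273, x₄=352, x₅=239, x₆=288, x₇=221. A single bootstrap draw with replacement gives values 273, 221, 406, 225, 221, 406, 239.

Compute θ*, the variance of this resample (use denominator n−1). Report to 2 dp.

θ* = 7221.95

Mean = 284.4286; sum of squared deviations = 43331.7143
s² = 43331.7143 / 6 = 7221.9524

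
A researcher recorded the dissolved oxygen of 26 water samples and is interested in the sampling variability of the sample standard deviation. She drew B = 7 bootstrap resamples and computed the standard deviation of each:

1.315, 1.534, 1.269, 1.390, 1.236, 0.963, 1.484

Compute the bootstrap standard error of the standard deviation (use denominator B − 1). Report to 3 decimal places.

Bootstrap SE is the standard deviation of the 7 replicate standard deviations.
Mean of replicates: (1.315 + 1.534 + 1.269 + 1.390 + 1.236 + 0.963 + 1.484) / 7 = 9.1910 / 7 = 1.3130
Sum of squared deviations: (+0.0020)² + (+0.2210)² + (−0.0440)² + (+0.0770)² + (−0.0770)² + (−0.3500)² + (+0.1710)² = 0.2144
Variance = 0.2144 / 6 = 0.0357
SE* = √0.0357

SE* = 0.189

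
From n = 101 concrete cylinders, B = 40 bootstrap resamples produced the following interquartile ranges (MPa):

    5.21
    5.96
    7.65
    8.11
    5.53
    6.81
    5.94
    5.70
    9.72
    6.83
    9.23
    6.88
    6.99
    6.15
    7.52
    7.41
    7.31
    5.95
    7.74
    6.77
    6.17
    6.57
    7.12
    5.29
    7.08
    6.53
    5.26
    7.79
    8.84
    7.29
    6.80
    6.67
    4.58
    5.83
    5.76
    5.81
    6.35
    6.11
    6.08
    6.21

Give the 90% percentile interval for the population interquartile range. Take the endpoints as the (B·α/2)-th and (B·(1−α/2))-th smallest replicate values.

Sorted replicates: 4.58, 5.21, 5.26, 5.29, 5.53, 5.70, 5.76, 5.81, 5.83, 5.94, 5.95, 5.96, 6.08, 6.11, 6.15, 6.17, 6.21, 6.35, 6.53, 6.57, 6.67, 6.77, 6.80, 6.81, 6.83, 6.88, 6.99, 7.08, 7.12, 7.29, 7.31, 7.41, 7.52, 7.65, 7.74, 7.79, 8.11, 8.84, 9.23, 9.72
α = 0.10; lower rank = 40 × 0.050 = 2; upper rank = 40 × 0.950 = 38.
The 2nd smallest replicate is 5.21; the 38th is 8.84.

(5.21, 8.84)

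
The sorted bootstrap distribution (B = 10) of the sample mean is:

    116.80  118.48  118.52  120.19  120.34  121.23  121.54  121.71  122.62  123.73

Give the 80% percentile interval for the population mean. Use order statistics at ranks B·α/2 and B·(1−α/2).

α = 0.20; lower rank = 10 × 0.100 = 1; upper rank = 10 × 0.900 = 9.
The 1st smallest replicate is 116.80; the 9th is 122.62.

(116.80, 122.62)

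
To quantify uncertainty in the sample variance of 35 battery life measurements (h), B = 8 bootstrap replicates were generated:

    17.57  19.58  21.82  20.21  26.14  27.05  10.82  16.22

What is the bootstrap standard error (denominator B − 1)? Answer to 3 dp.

Bootstrap SE is the standard deviation of the 8 replicate variances.
Mean of replicates: (17.57 + 19.58 + 21.82 + 20.21 + 26.14 + 27.05 + 10.82 + 16.22) / 8 = 159.4100 / 8 = 19.9262
Sum of squared deviations: (−2.3562)² + (−0.3463)² + (+1.8938)² + (+0.2838)² + (+6.2138)² + (+7.1238)² + (−9.1062)² + (−3.7063)² = 195.3572
Variance = 195.3572 / 7 = 27.9082
SE* = √27.9082

SE* = 5.283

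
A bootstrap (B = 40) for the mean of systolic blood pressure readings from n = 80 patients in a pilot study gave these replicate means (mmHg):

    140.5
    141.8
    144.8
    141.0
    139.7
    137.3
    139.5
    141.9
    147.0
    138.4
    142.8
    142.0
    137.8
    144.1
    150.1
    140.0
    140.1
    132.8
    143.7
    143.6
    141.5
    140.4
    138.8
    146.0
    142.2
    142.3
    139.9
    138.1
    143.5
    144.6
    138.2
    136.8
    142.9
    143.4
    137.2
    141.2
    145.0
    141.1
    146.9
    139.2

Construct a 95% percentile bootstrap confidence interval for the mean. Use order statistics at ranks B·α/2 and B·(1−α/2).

Sorted replicates: 132.8, 136.8, 137.2, 137.3, 137.8, 138.1, 138.2, 138.4, 138.8, 139.2, 139.5, 139.7, 139.9, 140.0, 140.1, 140.4, 140.5, 141.0, 141.1, 141.2, 141.5, 141.8, 141.9, 142.0, 142.2, 142.3, 142.8, 142.9, 143.4, 143.5, 143.6, 143.7, 144.1, 144.6, 144.8, 145.0, 146.0, 146.9, 147.0, 150.1
α = 0.05; lower rank = 40 × 0.025 = 1; upper rank = 40 × 0.975 = 39.
The 1st smallest replicate is 132.8; the 39th is 147.0.

(132.8, 147.0)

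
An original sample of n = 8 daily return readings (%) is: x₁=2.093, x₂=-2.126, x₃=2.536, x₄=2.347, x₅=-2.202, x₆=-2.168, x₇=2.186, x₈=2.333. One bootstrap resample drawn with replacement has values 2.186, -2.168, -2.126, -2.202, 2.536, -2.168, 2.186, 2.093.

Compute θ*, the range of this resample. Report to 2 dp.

Range = 2.536 − -2.202 = 4.74

θ* = 4.74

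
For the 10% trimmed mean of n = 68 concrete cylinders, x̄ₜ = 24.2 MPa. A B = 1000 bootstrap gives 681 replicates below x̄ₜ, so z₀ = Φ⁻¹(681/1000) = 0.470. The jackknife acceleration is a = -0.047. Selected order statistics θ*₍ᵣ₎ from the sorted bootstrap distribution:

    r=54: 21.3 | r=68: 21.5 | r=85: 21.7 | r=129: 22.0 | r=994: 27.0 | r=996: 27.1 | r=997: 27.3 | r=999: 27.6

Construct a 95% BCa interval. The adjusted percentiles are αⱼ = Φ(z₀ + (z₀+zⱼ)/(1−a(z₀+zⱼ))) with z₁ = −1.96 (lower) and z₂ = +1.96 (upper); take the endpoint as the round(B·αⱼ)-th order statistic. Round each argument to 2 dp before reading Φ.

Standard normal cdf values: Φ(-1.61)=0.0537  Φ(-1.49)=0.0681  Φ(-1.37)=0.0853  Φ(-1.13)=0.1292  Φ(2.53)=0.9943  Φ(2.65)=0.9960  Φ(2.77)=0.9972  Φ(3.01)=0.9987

Lower: z₀ + z₁ = 0.470 + (-1.960) = -1.490; 1 − a(z₀+z₁) = 1 − (-0.047)(-1.490) = 0.9300; argument = 0.470 + (-1.490)/0.9300 = -1.1322 → -1.13.
α₁ = Φ(-1.13) = 0.1292; rank = round(1000 × 0.1292) = 129; θ*₍129₎ = 22.0.
Upper: z₀ + z₂ = 2.430; 1 − a(z₀+z₂) = 1.1142; argument = 2.6509 → 2.65; α₂ = 0.9960; rank = 996; θ*₍996₎ = 27.1.

(22.0, 27.1)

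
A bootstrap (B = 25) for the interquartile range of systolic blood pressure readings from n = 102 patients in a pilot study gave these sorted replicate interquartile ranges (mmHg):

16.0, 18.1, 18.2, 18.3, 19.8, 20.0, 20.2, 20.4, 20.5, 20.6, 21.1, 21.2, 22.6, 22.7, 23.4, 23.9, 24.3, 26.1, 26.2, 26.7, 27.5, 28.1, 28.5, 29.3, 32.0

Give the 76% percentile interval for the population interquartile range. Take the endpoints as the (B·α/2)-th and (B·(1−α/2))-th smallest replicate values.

α = 0.24; lower rank = 25 × 0.120 = 3; upper rank = 25 × 0.880 = 22.
The 3rd smallest replicate is 18.2; the 22nd is 28.1.

(18.2, 28.1)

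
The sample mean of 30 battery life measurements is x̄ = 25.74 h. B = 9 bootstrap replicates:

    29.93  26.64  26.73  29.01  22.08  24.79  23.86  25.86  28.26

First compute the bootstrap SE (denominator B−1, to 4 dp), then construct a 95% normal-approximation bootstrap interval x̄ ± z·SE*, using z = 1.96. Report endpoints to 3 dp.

(20.797, 30.683)

Mean of replicates = 26.3511; sum of squared deviations = 50.8753; SE* = √(50.8753/8) = 2.5218
Margin = 1.96 × 2.5218 = 4.9427
Interval: 25.74 ± 4.9427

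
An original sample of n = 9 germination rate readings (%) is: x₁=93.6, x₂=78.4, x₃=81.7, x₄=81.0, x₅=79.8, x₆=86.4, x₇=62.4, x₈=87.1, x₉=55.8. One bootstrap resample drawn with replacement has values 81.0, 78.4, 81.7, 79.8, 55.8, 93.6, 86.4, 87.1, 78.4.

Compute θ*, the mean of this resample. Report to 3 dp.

θ* = 80.244

Mean = (81.0 + 78.4 + 81.7 + 79.8 + 55.8 + 93.6 + 86.4 + 87.1 + 78.4) / 9 = 722.20 / 9 = 80.244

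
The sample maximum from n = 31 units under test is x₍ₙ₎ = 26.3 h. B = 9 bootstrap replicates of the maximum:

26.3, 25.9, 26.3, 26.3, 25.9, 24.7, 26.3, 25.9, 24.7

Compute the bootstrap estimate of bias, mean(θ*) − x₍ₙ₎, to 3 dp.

mean(θ*) = (26.3 + 25.9 + 26.3 + 26.3 + 25.9 + 24.7 + 26.3 + 25.9 + 24.7) / 9 = 25.8111
bias = 25.8111 − 26.3

bias = −0.489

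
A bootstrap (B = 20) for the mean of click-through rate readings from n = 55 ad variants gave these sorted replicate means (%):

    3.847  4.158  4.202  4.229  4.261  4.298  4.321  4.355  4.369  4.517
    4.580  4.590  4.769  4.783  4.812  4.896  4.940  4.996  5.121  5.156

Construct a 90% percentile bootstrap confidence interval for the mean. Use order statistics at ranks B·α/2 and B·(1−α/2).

(3.847, 5.121)

α = 0.10; lower rank = 20 × 0.050 = 1; upper rank = 20 × 0.950 = 19.
The 1st smallest replicate is 3.847; the 19th is 5.121.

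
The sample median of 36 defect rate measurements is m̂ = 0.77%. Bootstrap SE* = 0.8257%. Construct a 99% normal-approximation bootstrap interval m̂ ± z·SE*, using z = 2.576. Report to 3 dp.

(-1.357, 2.897)

Margin = 2.576 × 0.8257 = 2.1270
Interval: 0.77 ± 2.1270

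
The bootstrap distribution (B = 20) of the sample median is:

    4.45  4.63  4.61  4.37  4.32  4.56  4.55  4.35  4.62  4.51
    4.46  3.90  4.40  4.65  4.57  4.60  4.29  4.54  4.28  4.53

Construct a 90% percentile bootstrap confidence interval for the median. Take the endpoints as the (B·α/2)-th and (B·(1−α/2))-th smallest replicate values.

Sorted replicates: 3.90, 4.28, 4.29, 4.32, 4.35, 4.37, 4.40, 4.45, 4.46, 4.51, 4.53, 4.54, 4.55, 4.56, 4.57, 4.60, 4.61, 4.62, 4.63, 4.65
α = 0.10; lower rank = 20 × 0.050 = 1; upper rank = 20 × 0.950 = 19.
The 1st smallest replicate is 3.90; the 19th is 4.63.

(3.90, 4.63)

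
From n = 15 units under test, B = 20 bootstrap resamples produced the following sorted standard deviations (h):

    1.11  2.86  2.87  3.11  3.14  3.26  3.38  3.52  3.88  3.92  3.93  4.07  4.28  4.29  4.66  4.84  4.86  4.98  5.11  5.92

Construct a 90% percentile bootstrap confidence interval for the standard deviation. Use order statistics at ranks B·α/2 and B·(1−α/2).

(1.11, 5.11)

α = 0.10; lower rank = 20 × 0.050 = 1; upper rank = 20 × 0.950 = 19.
The 1st smallest replicate is 1.11; the 19th is 5.11.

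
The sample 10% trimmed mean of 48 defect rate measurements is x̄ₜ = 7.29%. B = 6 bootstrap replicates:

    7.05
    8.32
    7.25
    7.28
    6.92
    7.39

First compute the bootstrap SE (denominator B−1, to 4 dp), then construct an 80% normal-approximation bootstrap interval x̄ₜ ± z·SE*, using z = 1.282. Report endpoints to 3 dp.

Mean of replicates = 7.3683; sum of squared deviations = 1.2303; SE* = √(1.2303/5) = 0.4960
Margin = 1.282 × 0.4960 = 0.6359
Interval: 7.29 ± 0.6359

(6.654, 7.926)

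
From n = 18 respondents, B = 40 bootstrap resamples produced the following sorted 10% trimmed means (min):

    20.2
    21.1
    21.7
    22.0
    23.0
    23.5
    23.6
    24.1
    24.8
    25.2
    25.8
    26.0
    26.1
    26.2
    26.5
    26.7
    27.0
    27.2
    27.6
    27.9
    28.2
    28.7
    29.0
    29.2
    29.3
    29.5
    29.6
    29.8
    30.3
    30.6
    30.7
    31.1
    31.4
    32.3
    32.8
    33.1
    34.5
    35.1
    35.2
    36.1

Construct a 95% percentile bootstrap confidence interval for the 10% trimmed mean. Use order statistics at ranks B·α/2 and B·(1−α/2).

(20.2, 35.2)

α = 0.05; lower rank = 40 × 0.025 = 1; upper rank = 40 × 0.975 = 39.
The 1st smallest replicate is 20.2; the 39th is 35.2.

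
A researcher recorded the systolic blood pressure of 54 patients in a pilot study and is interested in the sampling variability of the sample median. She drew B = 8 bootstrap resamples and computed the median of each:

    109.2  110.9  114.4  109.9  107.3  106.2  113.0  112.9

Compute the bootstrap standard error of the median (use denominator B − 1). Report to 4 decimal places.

SE* = 2.8823

Bootstrap SE is the standard deviation of the 8 replicate medians.
Mean of replicates: (109.2 + 110.9 + 114.4 + 109.9 + 107.3 + 106.2 + 113.0 + 112.9) / 8 = 883.80000 / 8 = 110.47500
Sum of squared deviations: (−1.27500)² + (+0.42500)² + (+3.92500)² + (−0.57500)² + (−3.17500)² + (−4.27500)² + (+2.52500)² + (+2.42500)² = 58.15500
Variance = 58.15500 / 7 = 8.30786
SE* = √8.30786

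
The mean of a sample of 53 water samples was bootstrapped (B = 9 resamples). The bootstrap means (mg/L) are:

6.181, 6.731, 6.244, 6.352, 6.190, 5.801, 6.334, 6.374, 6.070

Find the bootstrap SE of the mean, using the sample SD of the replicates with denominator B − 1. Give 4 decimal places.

SE* = 0.2516

Bootstrap SE is the standard deviation of the 9 replicate means.
Mean of replicates: (6.181 + 6.731 + 6.244 + 6.352 + 6.190 + 5.801 + 6.334 + 6.374 + 6.070) / 9 = 56.27700 / 9 = 6.25300
Sum of squared deviations: (−0.07200)² + (+0.47800)² + (−0.00900)² + (+0.09900)² + (−0.06300)² + (−0.45200)² + (+0.08100)² + (+0.12100)² + (−0.18300)² = 0.50651
Variance = 0.50651 / 8 = 0.06331
SE* = √0.06331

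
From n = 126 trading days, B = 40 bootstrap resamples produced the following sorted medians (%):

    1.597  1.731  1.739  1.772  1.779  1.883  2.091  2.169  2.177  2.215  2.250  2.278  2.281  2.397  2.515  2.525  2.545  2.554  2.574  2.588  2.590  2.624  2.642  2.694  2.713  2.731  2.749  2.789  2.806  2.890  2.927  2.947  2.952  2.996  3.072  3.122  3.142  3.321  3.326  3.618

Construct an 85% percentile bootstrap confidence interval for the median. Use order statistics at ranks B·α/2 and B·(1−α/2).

α = 0.15; lower rank = 40 × 0.075 = 3; upper rank = 40 × 0.925 = 37.
The 3rd smallest replicate is 1.739; the 37th is 3.142.

(1.739, 3.142)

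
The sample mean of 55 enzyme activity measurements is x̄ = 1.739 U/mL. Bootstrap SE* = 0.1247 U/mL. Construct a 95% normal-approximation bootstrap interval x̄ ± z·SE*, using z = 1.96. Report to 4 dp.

Margin = 1.96 × 0.1247 = 0.24441
Interval: 1.739 ± 0.24441

(1.4946, 1.9834)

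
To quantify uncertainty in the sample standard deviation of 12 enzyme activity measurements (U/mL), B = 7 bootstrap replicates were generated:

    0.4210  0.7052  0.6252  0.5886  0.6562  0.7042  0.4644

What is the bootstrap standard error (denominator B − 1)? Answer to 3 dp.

SE* = 0.113

Bootstrap SE is the standard deviation of the 7 replicate standard deviations.
Mean of replicates: (0.4210 + 0.7052 + 0.6252 + 0.5886 + 0.6562 + 0.7042 + 0.4644) / 7 = 4.16480 / 7 = 0.59497
Sum of squared deviations: (−0.17397)² + (+0.11023)² + (+0.03023)² + (−0.00637)² + (+0.06123)² + (+0.10923)² + (−0.13057)² = 0.07610
Variance = 0.07610 / 6 = 0.01268
SE* = √0.01268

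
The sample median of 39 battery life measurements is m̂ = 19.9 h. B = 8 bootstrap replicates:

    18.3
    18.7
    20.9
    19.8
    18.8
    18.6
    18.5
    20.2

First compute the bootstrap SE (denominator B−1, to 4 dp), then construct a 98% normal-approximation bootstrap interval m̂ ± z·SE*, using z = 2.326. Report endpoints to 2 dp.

Mean of replicates = 19.2250; sum of squared deviations = 6.3150; SE* = √(6.3150/7) = 0.9498
Margin = 2.326 × 0.9498 = 2.209
Interval: 19.9 ± 2.209

(17.69, 22.11)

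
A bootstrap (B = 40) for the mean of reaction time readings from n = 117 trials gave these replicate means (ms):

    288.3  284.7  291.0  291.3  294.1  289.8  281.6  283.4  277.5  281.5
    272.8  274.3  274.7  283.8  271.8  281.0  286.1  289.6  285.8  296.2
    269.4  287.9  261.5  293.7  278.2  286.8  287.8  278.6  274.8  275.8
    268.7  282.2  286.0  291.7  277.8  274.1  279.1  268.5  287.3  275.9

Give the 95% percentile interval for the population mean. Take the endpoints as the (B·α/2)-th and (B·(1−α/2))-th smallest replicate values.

(261.5, 294.1)

Sorted replicates: 261.5, 268.5, 268.7, 269.4, 271.8, 272.8, 274.1, 274.3, 274.7, 274.8, 275.8, 275.9, 277.5, 277.8, 278.2, 278.6, 279.1, 281.0, 281.5, 281.6, 282.2, 283.4, 283.8, 284.7, 285.8, 286.0, 286.1, 286.8, 287.3, 287.8, 287.9, 288.3, 289.6, 289.8, 291.0, 291.3, 291.7, 293.7, 294.1, 296.2
α = 0.05; lower rank = 40 × 0.025 = 1; upper rank = 40 × 0.975 = 39.
The 1st smallest replicate is 261.5; the 39th is 294.1.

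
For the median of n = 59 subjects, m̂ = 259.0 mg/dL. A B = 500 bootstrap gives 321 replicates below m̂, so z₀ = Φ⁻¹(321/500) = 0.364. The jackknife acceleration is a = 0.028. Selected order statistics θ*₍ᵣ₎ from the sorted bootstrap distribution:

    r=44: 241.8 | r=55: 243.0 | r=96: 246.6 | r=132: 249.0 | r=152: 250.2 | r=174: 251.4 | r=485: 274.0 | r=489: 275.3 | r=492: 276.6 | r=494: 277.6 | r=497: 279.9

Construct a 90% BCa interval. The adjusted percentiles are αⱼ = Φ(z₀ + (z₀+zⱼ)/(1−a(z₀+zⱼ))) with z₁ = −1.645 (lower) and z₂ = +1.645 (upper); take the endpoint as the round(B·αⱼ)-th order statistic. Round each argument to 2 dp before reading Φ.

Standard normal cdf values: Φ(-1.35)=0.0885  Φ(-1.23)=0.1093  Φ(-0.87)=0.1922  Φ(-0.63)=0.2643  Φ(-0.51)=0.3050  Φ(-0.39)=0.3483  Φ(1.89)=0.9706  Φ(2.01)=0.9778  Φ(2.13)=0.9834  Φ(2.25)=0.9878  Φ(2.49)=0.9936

Lower: z₀ + z₁ = 0.364 + (-1.645) = -1.281; 1 − a(z₀+z₁) = 1 − (0.028)(-1.281) = 1.0359; argument = 0.364 + (-1.281)/1.0359 = -0.8726 → -0.87.
α₁ = Φ(-0.87) = 0.1922; rank = round(500 × 0.1922) = 96; θ*₍96₎ = 246.6.
Upper: z₀ + z₂ = 2.009; 1 − a(z₀+z₂) = 0.9437; argument = 2.4927 → 2.49; α₂ = 0.9936; rank = 497; θ*₍497₎ = 279.9.

(246.6, 279.9)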